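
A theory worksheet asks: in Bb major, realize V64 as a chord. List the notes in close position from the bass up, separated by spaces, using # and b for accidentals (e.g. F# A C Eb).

C F A

The numeral's case and figure indicate a major triad. In Bb major its root, the dominant, is F.
Stacking thirds from F gives F-A-C.
The figured bass 64 indicates second inversion, placing the fifth (C) in the bass: C-F-A.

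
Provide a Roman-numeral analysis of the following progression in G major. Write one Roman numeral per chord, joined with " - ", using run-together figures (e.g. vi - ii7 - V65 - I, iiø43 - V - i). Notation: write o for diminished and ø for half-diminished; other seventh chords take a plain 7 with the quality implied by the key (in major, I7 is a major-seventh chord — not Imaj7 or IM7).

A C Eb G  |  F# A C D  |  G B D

iiø7 - V65 - I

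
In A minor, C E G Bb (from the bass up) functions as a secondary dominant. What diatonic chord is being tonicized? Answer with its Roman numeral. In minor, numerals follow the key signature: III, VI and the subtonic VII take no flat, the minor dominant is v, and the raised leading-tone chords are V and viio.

VI

The chord is a dominant seventh chord on C.
A dominant resolves down a perfect fifth: C → F. In A minor, F is scale degree 6, i.e. VI.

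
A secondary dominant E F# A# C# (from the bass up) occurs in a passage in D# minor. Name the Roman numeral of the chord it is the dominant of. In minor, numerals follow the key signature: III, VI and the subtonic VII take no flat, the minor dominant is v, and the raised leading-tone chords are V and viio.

The chord is a dominant seventh chord on F#.
A dominant resolves down a perfect fifth: F# → B. In D# minor, B is scale degree 6, i.e. VI.

VI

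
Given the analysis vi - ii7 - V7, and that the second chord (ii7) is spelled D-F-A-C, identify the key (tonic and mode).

ii7 is given as D-F-A-C — a minor seventh chord with root D.
If D is scale degree 2 and the mode makes that degree carry a minor seventh chord, the tonic is C and the mode is major.

C major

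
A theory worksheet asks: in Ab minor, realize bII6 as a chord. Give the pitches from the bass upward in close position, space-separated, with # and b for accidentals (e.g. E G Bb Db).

Db Fb Bbb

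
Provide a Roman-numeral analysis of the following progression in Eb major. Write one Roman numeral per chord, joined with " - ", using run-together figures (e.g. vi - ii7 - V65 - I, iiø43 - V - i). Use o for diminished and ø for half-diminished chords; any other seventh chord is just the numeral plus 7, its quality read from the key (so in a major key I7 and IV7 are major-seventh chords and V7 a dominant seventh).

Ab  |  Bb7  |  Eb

Ab has root Ab, degree 4 in Eb major, so IV.
Bb7 has root Bb, degree 5 in Eb major, so V7.
Eb: major triad on Eb = scale degree 1 → I.

IV - V7 - I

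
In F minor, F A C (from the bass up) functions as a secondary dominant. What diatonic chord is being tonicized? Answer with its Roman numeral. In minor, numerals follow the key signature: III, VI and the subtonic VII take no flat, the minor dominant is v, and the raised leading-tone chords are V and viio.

iv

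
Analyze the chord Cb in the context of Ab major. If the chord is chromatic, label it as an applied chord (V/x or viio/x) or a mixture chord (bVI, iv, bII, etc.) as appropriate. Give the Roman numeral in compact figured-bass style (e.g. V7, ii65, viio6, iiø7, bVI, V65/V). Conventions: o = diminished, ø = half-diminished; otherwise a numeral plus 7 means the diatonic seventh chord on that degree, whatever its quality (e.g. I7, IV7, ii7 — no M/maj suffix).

The pitches Cb-Eb-Gb form a major triad rooted on Cb.
Cb is the lowered third degree of Ab major (diatonic 3 would be C). This is a major triad on the lowered third degree, borrowed from the parallel minor.

bIII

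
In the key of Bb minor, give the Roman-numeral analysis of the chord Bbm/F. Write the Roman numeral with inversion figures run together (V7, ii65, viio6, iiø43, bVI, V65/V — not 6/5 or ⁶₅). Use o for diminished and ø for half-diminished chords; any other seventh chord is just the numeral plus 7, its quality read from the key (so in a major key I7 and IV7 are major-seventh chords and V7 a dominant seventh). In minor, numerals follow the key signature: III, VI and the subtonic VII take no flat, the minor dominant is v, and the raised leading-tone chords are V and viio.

i64

Stacked in thirds the chord is Bb-Db-F: a minor triad on Bb.
Bb is scale degree 1 in Bb minor, and a minor triad on that degree is written i.
With F in the bass the chord is in second inversion, so the figured bass is 64.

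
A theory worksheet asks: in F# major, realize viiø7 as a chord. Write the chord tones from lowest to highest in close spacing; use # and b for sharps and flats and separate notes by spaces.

E# G# B D#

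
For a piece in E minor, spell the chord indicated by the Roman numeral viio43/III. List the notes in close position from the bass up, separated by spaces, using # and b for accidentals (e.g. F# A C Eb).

C Eb F# A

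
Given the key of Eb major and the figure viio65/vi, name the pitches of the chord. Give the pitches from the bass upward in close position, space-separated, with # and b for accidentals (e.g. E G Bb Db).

D F Ab B

viio65/vi is a secondary leading-tone chord. The target vi is C in Eb major; the applied chord is rooted a semitone below, on B.
Building a fully diminished seventh chord on B gives B-D-F-Ab.
With the 65 figure the chord is in first inversion; from the bass D upward in close position it reads D-F-Ab-B.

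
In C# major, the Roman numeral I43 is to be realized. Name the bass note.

G#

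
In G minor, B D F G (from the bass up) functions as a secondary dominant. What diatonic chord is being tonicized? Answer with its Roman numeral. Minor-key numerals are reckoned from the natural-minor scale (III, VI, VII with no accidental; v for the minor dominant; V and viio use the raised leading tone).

The chord is a dominant seventh chord on G.
A dominant resolves down a perfect fifth: G → C. In G minor, C is scale degree 4, i.e. iv.

iv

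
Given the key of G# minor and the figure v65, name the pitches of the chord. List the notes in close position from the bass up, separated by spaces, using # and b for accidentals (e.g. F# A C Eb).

F# A# C# D#

In G# minor, the fifth degree is D#, and the diatonic chord built there is a minor seventh chord.
Stacking thirds from D# gives D#-F#-A#-C#.
With the 65 figure the chord is in first inversion; from the bass F# upward in close position it reads F#-A#-C#-D#.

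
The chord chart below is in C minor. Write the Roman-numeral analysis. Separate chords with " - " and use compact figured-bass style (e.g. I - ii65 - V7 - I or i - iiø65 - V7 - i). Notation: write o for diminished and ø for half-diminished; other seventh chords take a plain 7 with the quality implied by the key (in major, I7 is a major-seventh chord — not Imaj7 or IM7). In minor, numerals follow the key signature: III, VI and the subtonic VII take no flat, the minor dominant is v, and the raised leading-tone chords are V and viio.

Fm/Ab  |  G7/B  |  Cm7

Fm/Ab has root F, degree 4 in C minor, so iv6.
G7/B: root G is the dominant; dominant seventh chord there is V65.
Cm7: root C is the tonic; minor seventh chord there is i7.

iv6 - V65 - i7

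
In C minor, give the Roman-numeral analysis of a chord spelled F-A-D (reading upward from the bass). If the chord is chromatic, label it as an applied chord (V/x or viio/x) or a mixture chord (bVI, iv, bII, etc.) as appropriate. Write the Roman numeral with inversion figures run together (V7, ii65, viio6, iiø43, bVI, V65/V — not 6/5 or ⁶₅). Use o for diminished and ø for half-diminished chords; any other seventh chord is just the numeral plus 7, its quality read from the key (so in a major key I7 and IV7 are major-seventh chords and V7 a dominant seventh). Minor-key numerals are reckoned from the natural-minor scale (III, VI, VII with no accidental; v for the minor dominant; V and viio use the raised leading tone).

ii6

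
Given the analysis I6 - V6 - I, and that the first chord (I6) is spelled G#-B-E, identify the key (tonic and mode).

E major

The chord E/G# is a major triad rooted on E; its label is I6.
If E is scale degree 1 and the mode makes that degree carry a major triad, the tonic is E and the mode is major.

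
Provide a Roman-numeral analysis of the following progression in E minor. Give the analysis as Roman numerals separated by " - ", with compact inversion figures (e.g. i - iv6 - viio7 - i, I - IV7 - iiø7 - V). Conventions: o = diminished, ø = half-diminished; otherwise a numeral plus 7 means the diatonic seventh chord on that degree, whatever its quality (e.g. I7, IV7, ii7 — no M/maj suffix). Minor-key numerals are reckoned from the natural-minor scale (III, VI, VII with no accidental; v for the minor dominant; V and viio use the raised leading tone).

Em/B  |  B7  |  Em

i64 - V7 - i

Em/B: root E is the tonic; minor triad there is i64.
B7 has root B, degree 5 in E minor, so V7.
Em has root E, degree 1 in E minor, so i.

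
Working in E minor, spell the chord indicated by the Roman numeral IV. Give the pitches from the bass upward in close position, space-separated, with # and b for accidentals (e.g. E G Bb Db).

A C# E

Scale degree 4 in E minor is A; here the chord built on it is altered to a major triad. IV is the major subdominant, borrowed from the parallel major.
So the chord is A-C#-E, a major triad.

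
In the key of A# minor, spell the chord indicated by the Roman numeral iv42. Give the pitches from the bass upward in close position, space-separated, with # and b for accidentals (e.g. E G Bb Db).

C# D# F# A#

The numeral's case and figure indicate a minor seventh chord. In A# minor its root, the fourth degree, is D#.
Stacking thirds from D# gives D#-F#-A#-C#.
With the 42 figure the chord is in third inversion; from the bass C# upward in close position it reads C#-D#-F#-A#.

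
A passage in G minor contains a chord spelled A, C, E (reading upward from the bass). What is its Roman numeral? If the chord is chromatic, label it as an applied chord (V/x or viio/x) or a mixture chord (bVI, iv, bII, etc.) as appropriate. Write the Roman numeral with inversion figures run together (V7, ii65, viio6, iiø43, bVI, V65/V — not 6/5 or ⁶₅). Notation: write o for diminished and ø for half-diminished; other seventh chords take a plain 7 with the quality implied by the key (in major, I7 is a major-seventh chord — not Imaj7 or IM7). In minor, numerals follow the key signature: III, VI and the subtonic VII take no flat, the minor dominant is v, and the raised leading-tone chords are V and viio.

The pitches A-C-E form a minor triad rooted on A.
A is the second degree of G minor. This is the minor supertonic, borrowed from the parallel major (the Dorian ii).

ii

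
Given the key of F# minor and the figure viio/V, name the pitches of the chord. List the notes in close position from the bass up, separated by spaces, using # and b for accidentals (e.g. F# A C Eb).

B# D# F#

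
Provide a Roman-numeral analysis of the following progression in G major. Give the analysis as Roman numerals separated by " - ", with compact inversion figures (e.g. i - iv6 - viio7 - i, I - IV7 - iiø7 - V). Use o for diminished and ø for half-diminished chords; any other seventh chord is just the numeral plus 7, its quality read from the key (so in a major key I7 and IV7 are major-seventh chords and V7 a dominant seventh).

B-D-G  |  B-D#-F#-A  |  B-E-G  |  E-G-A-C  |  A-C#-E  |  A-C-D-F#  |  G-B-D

I6 - V7/vi - vi64 - ii43 - V/V - V43 - I

B-D-G: root G is the tonic; major triad there is I6.
B-D#-F#-A: a dominant seventh chord on B, the applied dominant of vi → V7/vi.
B-E-G has root E, degree 6 in G major, so vi64.
E-G-A-C: root A is the supertonic; minor seventh chord there is ii43.
A-C#-E: a major triad on A, the applied dominant of V → V/V.
A-C-D-F# has root D, degree 5 in G major, so V43.
G-B-D has root G, degree 1 in G major, so I.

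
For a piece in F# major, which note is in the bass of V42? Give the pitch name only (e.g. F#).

B

V in F# major has root C#; the chord is C#-E#-G#-B.
The figure 42 means third inversion — the seventh is in the bass.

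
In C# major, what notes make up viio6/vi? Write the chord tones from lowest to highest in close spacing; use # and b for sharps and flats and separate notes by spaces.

The slash marks an applied leading-tone chord: viio of vi. In C# major, vi is A#, so the leading tone to it is G##, a half step below.
Building a diminished triad on G## gives G##-B#-D#.
The figured bass 6 indicates first inversion, placing the third (B#) in the bass: B#-D#-G##.

B# D# G##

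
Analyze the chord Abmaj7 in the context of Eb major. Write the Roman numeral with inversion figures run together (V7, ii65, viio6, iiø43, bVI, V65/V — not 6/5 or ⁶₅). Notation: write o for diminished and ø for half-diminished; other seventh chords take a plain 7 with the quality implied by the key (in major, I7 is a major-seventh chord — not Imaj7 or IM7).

IV7

Stacked in thirds the chord is Ab-C-Eb-G: a major seventh chord on Ab.
In Eb major, Ab is the subdominant; the diatonic major seventh chord there is IV7.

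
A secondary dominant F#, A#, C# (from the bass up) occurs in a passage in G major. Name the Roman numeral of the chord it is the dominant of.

The chord is a major triad on F#.
A dominant resolves down a perfect fifth: F# → B. In G major, B is scale degree 3, i.e. iii.

iii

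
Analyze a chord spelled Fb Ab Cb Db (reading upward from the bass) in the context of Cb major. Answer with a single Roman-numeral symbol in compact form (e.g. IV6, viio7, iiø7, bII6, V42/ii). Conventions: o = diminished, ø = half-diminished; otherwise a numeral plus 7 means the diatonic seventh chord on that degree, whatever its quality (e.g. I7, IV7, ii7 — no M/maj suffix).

ii65

The pitches Db-Fb-Ab-Cb form a minor seventh chord rooted on Db.
Db is scale degree 2 in Cb major, and a minor seventh chord on that degree is written ii7.
With Fb in the bass the chord is in first inversion, so the figured bass is 65.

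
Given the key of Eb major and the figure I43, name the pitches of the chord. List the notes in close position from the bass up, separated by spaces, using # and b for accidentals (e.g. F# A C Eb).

In Eb major, scale degree 1 is Eb, and the diatonic chord built there is a major seventh chord.
That chord is spelled Eb-G-Bb-D.
With the 43 figure the chord is in second inversion; from the bass Bb upward in close position it reads Bb-D-Eb-G.

Bb D Eb G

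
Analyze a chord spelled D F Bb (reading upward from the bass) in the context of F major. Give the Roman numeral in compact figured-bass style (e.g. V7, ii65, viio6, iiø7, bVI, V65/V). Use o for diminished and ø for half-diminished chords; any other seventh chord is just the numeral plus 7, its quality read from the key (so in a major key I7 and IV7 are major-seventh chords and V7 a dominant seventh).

Stacked in thirds the chord is Bb-D-F: a major triad on Bb.
In F major, Bb is the subdominant; the diatonic major triad there is IV.
With D in the bass the chord is in first inversion, so the figured bass is 6.

IV6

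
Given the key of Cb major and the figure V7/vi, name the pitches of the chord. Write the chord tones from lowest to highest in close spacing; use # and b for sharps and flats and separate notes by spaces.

V7/vi is a secondary dominant — the dominant seventh of vi. vi in Cb major is Ab, so the applied chord's root is Eb, a perfect fifth above.
Building a dominant seventh chord on Eb gives Eb-G-Bb-Db.

Eb G Bb Db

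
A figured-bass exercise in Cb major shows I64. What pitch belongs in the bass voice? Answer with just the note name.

Gb

I in Cb major has root Cb; the chord is Cb-Eb-Gb.
The figure 64 means second inversion — the fifth is in the bass.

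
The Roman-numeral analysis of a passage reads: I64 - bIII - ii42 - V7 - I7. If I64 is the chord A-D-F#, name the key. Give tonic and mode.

D major

The chord D/A is a major triad rooted on D; its label is I64.
If D is scale degree 1 and the mode makes that degree carry a major triad, the tonic is D and the mode is major.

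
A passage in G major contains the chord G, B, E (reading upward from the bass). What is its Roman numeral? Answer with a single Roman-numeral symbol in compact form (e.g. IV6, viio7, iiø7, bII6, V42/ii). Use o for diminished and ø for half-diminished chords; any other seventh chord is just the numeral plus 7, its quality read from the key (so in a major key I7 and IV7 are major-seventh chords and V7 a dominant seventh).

The pitches E-G-B form a minor triad rooted on E.
In G major, E is the submediant; the diatonic minor triad there is vi.
With G in the bass the chord is in first inversion, so the figured bass is 6.

vi6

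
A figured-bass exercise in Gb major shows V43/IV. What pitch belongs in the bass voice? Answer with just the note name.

Db

The applied chord V43/IV is rooted on Gb: Gb-Bb-Db-Fb.
The figure 43 means second inversion — the fifth is in the bass.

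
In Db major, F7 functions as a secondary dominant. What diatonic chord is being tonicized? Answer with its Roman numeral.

vi

The chord is a dominant seventh chord on F.
A dominant resolves down a perfect fifth: F → Bb. In Db major, Bb is scale degree 6, i.e. vi.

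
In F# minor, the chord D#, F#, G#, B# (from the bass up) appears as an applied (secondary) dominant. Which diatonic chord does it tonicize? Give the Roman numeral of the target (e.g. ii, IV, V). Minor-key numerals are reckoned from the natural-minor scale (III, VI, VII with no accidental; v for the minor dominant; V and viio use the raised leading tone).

V

The chord is a dominant seventh chord on G#.
A dominant resolves down a perfect fifth: G# → C#. In F# minor, C# is scale degree 5, i.e. V.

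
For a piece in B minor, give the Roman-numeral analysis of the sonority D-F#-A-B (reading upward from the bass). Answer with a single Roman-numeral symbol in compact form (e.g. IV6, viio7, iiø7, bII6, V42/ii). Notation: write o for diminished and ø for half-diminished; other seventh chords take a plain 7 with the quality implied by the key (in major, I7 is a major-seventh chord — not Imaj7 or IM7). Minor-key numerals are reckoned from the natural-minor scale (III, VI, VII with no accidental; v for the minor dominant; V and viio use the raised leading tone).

The pitches B-D-F#-A form a minor seventh chord rooted on B.
In B minor, B is the tonic; the diatonic minor seventh chord there is i7.
With D in the bass the chord is in first inversion, so the figured bass is 65.

i65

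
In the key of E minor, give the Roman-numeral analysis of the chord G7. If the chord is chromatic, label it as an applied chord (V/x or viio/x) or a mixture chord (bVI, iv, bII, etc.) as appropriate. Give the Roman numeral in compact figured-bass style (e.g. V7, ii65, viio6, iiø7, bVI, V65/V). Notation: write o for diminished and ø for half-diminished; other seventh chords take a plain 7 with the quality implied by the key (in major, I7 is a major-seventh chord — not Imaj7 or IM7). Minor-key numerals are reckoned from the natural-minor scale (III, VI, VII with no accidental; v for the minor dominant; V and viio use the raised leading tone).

V7/VI

Stacked in thirds the chord is G-B-D-F: a dominant seventh chord on G.
G is not a diatonic chord root with this quality in E minor, but it lies a perfect fifth above C (VI), so the chord functions as an applied dominant of VI.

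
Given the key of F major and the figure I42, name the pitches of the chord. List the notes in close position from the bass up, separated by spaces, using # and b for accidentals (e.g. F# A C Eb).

In F major, scale degree 1 is F, and the diatonic chord built there is a major seventh chord.
That chord is spelled F-A-C-E.
The figured bass 42 indicates third inversion, placing the seventh (E) in the bass: E-F-A-C.

E F A C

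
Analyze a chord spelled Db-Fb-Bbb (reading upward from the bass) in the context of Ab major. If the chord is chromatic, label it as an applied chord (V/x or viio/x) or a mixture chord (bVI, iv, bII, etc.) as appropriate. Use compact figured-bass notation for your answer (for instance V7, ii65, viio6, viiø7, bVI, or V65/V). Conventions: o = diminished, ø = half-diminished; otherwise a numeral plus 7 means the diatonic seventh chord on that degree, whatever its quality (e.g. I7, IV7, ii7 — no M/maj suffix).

bII6

The pitches Bbb-Db-Fb form a major triad rooted on Bbb.
Bbb is the lowered second degree of Ab major (diatonic 2 would be Bb). This is the Neapolitan sixth — a major triad on the lowered second degree, here in its customary first inversion.
With Db in the bass the chord is in first inversion, so the figured bass is 6.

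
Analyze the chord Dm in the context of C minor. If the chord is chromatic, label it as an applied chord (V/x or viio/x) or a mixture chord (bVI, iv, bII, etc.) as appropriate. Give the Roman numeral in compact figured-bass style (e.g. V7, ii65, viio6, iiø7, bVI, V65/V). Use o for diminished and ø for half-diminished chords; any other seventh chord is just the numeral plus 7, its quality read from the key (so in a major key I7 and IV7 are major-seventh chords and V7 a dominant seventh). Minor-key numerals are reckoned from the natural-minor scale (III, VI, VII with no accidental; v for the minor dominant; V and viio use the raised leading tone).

ii

Stacked in thirds the chord is D-F-A: a minor triad on D.
D is the second degree of C minor. This is the minor supertonic, borrowed from the parallel major (the Dorian ii).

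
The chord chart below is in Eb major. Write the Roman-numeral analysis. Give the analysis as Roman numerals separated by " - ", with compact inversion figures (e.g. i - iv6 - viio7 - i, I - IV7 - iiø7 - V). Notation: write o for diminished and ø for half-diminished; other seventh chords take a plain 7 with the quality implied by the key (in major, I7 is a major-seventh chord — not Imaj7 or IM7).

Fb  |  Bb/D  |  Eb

bII - V6 - I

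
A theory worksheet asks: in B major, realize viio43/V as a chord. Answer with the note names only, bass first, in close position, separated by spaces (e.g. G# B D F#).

B D E# G#

The slash marks an applied leading-tone chord: viio of V. In B major, V is F#, so the leading tone to it is E#, a half step below.
Building a fully diminished seventh chord on E# gives E#-G#-B-D.
With the 43 figure the chord is in second inversion; from the bass B upward in close position it reads B-D-E#-G#.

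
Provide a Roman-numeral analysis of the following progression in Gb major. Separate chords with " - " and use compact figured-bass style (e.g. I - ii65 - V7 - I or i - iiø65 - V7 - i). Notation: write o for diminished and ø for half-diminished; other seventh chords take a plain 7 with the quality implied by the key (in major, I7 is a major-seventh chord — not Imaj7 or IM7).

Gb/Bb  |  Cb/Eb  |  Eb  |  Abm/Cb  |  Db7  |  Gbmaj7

I6 - IV6 - V/ii - ii6 - V7 - I7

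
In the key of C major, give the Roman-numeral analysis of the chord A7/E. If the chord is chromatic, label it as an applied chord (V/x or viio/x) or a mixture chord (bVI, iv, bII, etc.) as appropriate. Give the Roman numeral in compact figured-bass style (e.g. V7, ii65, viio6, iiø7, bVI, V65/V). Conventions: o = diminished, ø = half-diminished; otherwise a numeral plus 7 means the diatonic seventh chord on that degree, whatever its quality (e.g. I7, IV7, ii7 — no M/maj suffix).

V43/ii

The pitches A-C#-E-G form a dominant seventh chord rooted on A.
A is not a diatonic chord root with this quality in C major, but it lies a perfect fifth above D (ii), so the chord functions as an applied dominant of ii.
With E in the bass the chord is in second inversion, so the figured bass is 43.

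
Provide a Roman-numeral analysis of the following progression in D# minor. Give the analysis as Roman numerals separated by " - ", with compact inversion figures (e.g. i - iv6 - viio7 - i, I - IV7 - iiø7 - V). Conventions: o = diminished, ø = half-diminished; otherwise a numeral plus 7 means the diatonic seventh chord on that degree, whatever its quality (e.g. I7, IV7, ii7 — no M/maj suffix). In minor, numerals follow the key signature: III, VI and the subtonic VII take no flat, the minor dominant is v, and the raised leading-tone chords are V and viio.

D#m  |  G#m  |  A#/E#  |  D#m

i - iv - V64 - i

D#m: minor triad on D# = scale degree 1 → i.
G#m has root G#, degree 4 in D# minor, so iv.
A#/E#: major triad on A# = scale degree 5 → V64.
D#m: minor triad on D# = scale degree 1 → i.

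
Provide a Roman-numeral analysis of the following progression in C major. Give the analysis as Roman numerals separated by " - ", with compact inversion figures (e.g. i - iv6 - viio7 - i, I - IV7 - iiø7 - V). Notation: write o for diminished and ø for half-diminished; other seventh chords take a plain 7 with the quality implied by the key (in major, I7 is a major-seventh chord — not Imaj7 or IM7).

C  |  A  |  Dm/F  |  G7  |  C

I - V/ii - ii6 - V7 - I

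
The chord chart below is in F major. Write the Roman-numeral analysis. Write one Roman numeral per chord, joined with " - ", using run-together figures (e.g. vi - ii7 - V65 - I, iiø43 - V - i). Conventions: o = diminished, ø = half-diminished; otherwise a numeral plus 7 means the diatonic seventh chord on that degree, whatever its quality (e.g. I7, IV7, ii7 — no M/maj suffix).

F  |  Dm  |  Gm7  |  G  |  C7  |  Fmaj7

F has root F, degree 1 in F major, so I.
Dm has root D, degree 6 in F major, so vi.
Gm7 has root G, degree 2 in F major, so ii7.
G is the secondary dominant of V (major triad on G): V/V.
C7: dominant seventh chord on C = scale degree 5 → V7.
Fmaj7: root F is the tonic; major seventh chord there is I7.

I - vi - ii7 - V/V - V7 - I7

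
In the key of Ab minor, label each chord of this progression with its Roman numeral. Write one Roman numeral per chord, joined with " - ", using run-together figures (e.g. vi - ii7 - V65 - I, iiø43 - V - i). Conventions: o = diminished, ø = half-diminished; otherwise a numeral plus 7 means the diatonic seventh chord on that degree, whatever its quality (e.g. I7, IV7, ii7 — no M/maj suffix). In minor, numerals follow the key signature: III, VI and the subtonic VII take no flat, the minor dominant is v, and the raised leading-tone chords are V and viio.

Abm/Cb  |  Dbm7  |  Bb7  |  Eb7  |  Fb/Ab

i6 - iv7 - V7/V - V7 - VI6

Abm/Cb has root Ab, degree 1 in Ab minor, so i6.
Dbm7: minor seventh chord on Db = scale degree 4 → iv7.
Bb7: a dominant seventh chord on Bb, the applied dominant of V → V7/V.
Eb7: dominant seventh chord on Eb = scale degree 5 → V7.
Fb/Ab has root Fb, degree 6 in Ab minor, so VI6.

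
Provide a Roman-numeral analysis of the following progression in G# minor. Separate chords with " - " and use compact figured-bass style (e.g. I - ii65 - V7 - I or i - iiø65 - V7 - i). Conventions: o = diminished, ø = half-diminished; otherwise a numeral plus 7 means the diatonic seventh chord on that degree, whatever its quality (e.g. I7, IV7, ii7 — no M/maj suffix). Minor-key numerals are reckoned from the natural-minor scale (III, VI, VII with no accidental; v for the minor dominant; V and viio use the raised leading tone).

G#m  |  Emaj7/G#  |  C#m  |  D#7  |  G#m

i - VI65 - iv - V7 - i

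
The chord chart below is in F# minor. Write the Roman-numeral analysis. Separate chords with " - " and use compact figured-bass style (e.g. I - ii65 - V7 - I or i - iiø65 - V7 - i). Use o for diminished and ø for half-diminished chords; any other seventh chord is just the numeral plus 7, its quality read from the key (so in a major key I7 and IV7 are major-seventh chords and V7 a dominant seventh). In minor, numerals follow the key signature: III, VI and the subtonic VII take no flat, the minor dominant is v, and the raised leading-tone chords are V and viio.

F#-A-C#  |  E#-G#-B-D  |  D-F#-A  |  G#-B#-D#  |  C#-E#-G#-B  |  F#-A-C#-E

F#-A-C#: root F# is the tonic; minor triad there is i.
E#-G#-B-D has root E#, degree 7 in F# minor, so viio7.
D-F#-A: major triad on D = scale degree 6 → VI.
G#-B#-D#: a major triad on G#, the applied dominant of V → V/V.
C#-E#-G#-B: dominant seventh chord on C# = scale degree 5 → V7.
F#-A-C#-E: root F# is the tonic; minor seventh chord there is i7.

i - viio7 - VI - V/V - V7 - i7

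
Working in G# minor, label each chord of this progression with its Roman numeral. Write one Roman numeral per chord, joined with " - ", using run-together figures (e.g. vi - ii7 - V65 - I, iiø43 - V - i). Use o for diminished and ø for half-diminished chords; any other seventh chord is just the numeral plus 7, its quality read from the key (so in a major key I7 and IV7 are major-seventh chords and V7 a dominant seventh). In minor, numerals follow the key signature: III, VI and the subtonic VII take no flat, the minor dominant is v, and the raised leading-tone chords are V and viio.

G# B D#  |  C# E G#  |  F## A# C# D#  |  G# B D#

i - iv - V65 - i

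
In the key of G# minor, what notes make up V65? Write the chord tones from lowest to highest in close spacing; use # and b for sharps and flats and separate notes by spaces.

F## A# C# D#

In G# minor, the fifth degree is D#. The dominant is major (leading tone raised), so V is a dominant seventh chord.
Stacking thirds from D# gives D#-F##-A#-C#.
The figured bass 65 indicates first inversion, placing the third (F##) in the bass: F##-A#-C#-D#.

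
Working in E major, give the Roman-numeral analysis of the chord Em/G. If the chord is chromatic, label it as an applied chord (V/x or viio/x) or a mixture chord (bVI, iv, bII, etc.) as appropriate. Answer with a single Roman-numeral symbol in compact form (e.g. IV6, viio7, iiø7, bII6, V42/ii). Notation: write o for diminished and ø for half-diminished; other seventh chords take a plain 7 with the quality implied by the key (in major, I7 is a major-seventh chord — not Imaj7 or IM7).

i6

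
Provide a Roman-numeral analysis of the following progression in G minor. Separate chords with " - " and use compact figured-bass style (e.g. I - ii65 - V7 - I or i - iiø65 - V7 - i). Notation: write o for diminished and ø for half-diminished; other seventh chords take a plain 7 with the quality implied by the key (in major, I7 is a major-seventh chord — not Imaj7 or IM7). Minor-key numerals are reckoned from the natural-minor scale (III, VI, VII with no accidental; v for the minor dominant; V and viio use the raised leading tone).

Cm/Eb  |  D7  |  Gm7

iv6 - V7 - i7

Cm/Eb: root C is the subdominant; minor triad there is iv6.
D7: root D is the dominant; dominant seventh chord there is V7.
Gm7 has root G, degree 1 in G minor, so i7.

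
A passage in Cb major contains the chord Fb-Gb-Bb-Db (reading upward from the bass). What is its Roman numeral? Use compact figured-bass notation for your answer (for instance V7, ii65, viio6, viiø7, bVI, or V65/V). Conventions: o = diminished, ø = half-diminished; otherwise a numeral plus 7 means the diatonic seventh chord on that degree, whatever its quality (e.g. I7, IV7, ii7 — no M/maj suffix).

V42

The pitches Gb-Bb-Db-Fb form a dominant seventh chord rooted on Gb.
In Cb major, Gb is the dominant; the diatonic dominant seventh chord there is V7.
With Fb in the bass the chord is in third inversion, so the figured bass is 42.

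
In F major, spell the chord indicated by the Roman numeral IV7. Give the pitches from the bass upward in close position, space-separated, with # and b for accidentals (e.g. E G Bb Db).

Bb D F A

In F major, scale degree 4 is Bb, and the diatonic chord built there is a major seventh chord.
Stacking thirds from Bb gives Bb-D-F-A.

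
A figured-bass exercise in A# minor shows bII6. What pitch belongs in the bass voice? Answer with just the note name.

D#

bII in A# minor has root B; the chord is B-D#-F#.
The figure 6 means first inversion — the third is in the bass.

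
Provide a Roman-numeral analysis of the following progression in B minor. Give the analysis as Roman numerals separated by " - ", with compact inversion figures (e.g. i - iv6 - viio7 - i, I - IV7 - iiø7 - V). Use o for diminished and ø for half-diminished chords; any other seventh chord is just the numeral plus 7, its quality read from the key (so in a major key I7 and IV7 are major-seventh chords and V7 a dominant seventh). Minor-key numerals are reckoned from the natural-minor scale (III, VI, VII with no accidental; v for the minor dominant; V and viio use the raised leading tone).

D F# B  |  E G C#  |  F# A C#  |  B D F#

D-F#-B: root B is the tonic; minor triad there is i6.
E-G-C#: root C# is the supertonic; diminished triad there is iio6.
F#-A-C#: minor triad on F# = scale degree 5 → v.
B-D-F# has root B, degree 1 in B minor, so i.

i6 - iio6 - v - i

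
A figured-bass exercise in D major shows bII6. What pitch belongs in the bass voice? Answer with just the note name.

bII in D major has root Eb; the chord is Eb-G-Bb.
The figure 6 means first inversion — the third is in the bass.

G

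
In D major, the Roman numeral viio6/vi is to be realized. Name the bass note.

The applied chord viio6/vi is rooted on A#: A#-C#-E.
The figure 6 means first inversion — the third is in the bass.

C#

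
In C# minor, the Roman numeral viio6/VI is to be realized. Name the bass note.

B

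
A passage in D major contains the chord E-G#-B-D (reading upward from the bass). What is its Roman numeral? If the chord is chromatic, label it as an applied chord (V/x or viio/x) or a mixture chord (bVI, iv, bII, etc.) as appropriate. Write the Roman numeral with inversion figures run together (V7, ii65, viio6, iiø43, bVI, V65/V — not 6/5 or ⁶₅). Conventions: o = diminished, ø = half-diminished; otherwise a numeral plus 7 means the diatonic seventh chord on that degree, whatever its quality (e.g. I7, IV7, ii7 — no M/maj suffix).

V7/V

The pitches E-G#-B-D form a dominant seventh chord rooted on E.
E is not a diatonic chord root with this quality in D major, but it lies a perfect fifth above A (V), so the chord functions as an applied dominant of V.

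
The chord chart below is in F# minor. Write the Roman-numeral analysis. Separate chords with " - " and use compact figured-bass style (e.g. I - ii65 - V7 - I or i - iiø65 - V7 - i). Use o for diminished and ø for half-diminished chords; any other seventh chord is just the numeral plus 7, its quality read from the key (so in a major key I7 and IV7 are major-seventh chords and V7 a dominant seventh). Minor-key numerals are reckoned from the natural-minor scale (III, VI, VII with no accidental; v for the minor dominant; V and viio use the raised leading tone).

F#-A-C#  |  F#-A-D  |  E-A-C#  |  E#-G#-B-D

i - VI6 - III64 - viio7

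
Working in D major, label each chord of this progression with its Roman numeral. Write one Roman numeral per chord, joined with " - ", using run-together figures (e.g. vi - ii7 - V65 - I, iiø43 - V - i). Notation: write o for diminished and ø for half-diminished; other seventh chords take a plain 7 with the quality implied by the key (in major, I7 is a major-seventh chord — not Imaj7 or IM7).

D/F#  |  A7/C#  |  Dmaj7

I6 - V65 - I7

D/F#: root D is the tonic; major triad there is I6.
A7/C#: root A is the dominant; dominant seventh chord there is V65.
Dmaj7: root D is the tonic; major seventh chord there is I7.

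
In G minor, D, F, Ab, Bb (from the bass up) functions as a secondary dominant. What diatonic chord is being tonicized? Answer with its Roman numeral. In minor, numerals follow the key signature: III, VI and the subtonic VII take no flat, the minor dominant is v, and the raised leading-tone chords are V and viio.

VI

The chord is a dominant seventh chord on Bb.
A dominant resolves down a perfect fifth: Bb → Eb. In G minor, Eb is scale degree 6, i.e. VI.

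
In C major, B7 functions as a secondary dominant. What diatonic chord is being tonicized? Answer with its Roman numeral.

The chord is a dominant seventh chord on B.
A dominant resolves down a perfect fifth: B → E. In C major, E is scale degree 3, i.e. iii.

iii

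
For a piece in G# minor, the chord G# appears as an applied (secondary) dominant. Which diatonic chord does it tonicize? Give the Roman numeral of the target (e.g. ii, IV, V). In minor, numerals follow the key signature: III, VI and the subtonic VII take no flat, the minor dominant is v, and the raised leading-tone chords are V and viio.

The chord is a major triad on G#.
A dominant resolves down a perfect fifth: G# → C#. In G# minor, C# is scale degree 4, i.e. iv.

iv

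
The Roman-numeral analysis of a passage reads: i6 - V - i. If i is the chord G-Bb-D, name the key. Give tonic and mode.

The chord Gm is a minor triad rooted on G; its label is i.
If G is scale degree 1 and the mode makes that degree carry a minor triad, the tonic is G and the mode is minor.

G minor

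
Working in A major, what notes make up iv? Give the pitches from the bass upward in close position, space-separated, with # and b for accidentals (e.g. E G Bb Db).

D F A

Scale degree 4 in A major is D; here the chord built on it is altered to a minor triad. iv is the minor subdominant, borrowed from the parallel minor.
So the chord is D-F-A.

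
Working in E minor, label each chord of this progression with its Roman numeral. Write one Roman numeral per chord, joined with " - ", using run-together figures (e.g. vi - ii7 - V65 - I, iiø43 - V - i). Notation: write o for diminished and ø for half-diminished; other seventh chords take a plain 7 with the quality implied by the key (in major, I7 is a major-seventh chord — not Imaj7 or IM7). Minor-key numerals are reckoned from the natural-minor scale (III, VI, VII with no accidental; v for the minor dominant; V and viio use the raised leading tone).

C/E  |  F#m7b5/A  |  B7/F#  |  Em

C/E has root C, degree 6 in E minor, so VI6.
F#m7b5/A has root F#, degree 2 in E minor, so iiø65.
B7/F# has root B, degree 5 in E minor, so V43.
Em has root E, degree 1 in E minor, so i.

VI6 - iiø65 - V43 - i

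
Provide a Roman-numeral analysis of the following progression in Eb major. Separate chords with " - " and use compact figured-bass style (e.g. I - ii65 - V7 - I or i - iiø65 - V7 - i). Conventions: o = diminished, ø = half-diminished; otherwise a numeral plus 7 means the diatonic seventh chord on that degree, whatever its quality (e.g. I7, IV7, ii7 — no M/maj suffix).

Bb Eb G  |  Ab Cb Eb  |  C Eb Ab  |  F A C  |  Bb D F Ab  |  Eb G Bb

Bb-Eb-G: root Eb is the tonic; major triad there is I64.
Ab-Cb-Eb is non-diatonic — iv, a mixture chord from Eb minor.
C-Eb-Ab has root Ab, degree 4 in Eb major, so IV6.
F-A-C: chromatic; F is V of V, so V/V.
Bb-D-F-Ab has root Bb, degree 5 in Eb major, so V7.
Eb-G-Bb: major triad on Eb = scale degree 1 → I.

I64 - iv - IV6 - V/V - V7 - I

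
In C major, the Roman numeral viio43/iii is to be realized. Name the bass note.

A

The applied chord viio43/iii is rooted on D#: D#-F#-A-C.
The figure 43 means second inversion — the fifth is in the bass.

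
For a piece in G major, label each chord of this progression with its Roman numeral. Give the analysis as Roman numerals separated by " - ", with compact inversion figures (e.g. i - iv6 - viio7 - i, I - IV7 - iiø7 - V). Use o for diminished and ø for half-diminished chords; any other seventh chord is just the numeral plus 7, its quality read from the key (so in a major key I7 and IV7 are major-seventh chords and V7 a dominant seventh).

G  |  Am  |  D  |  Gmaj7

I - ii - V - I7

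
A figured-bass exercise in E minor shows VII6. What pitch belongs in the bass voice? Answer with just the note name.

F#

VII in E minor has root D; the chord is D-F#-A.
The figure 6 means first inversion — the third is in the bass.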